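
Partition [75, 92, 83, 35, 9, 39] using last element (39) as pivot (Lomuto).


Pivot: 39
  35 <= 39: swap -> [35, 92, 83, 75, 9, 39]
  9 <= 39: swap -> [35, 9, 83, 75, 92, 39]
Place pivot at 2: [35, 9, 39, 75, 92, 83]

Partitioned: [35, 9, 39, 75, 92, 83]


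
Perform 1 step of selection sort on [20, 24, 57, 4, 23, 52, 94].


Initial: [20, 24, 57, 4, 23, 52, 94]
Step 1: min=4 at 3
  Swap: [4, 24, 57, 20, 23, 52, 94]

After 1 step: [4, 24, 57, 20, 23, 52, 94]


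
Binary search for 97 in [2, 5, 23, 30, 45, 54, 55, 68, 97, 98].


Step 1: lo=0, hi=9, mid=4, val=45
Step 2: lo=5, hi=9, mid=7, val=68
Step 3: lo=8, hi=9, mid=8, val=97

Found at index 8


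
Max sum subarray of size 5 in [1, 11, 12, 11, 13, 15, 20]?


[0:5]: 48
[1:6]: 62
[2:7]: 71

Max: 71 at [2:7]


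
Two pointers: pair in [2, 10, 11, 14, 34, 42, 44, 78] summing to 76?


lo=0(2)+hi=7(78)=80
lo=0(2)+hi=6(44)=46
lo=1(10)+hi=6(44)=54
lo=2(11)+hi=6(44)=55
lo=3(14)+hi=6(44)=58
lo=4(34)+hi=6(44)=78
lo=4(34)+hi=5(42)=76

Yes: 34+42=76


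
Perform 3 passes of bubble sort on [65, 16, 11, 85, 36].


Initial: [65, 16, 11, 85, 36]
Pass 1: [16, 11, 65, 36, 85] (3 swaps)
Pass 2: [11, 16, 36, 65, 85] (2 swaps)
Pass 3: [11, 16, 36, 65, 85] (0 swaps)

After 3 passes: [11, 16, 36, 65, 85]


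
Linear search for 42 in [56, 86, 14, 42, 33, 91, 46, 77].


i=0: 56!=42
i=1: 86!=42
i=2: 14!=42
i=3: 42==42 found!

Found at 3, 4 comps


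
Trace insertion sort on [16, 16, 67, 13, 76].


Initial: [16, 16, 67, 13, 76]
Insert 16: [16, 16, 67, 13, 76]
Insert 67: [16, 16, 67, 13, 76]
Insert 13: [13, 16, 16, 67, 76]
Insert 76: [13, 16, 16, 67, 76]

Sorted: [13, 16, 16, 67, 76]


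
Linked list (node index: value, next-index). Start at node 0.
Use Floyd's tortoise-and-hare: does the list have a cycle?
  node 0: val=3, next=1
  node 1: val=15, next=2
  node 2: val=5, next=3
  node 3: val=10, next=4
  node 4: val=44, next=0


Floyd's tortoise (slow, +1) and hare (fast, +2):
  init: slow=0, fast=0
  step 1: slow=1, fast=2
  step 2: slow=2, fast=4
  step 3: slow=3, fast=1
  step 4: slow=4, fast=3
  step 5: slow=0, fast=0
  slow == fast at node 0: cycle detected

Cycle: yes


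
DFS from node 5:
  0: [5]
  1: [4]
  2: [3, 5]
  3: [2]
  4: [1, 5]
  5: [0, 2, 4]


Visit 5, push [4, 2, 0]
Visit 0, push []
Visit 2, push [3]
Visit 3, push []
Visit 4, push [1]
Visit 1, push []

DFS order: [5, 0, 2, 3, 4, 1]


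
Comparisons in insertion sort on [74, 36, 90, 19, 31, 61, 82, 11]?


Algorithm: insertion sort
Input: [74, 36, 90, 19, 31, 61, 82, 11]
Sorted: [11, 19, 31, 36, 61, 74, 82, 90]

21


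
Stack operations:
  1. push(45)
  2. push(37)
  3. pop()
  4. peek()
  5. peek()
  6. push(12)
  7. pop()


push(45) -> [45]
push(37) -> [45, 37]
pop()->37, [45]
peek()->45
peek()->45
push(12) -> [45, 12]
pop()->12, [45]

Final stack: [45]


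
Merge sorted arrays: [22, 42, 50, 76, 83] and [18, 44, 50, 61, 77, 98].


Take 18 from B
Take 22 from A
Take 42 from A
Take 44 from B
Take 50 from A
Take 50 from B
Take 61 from B
Take 76 from A
Take 77 from B
Take 83 from A

Merged: [18, 22, 42, 44, 50, 50, 61, 76, 77, 83, 98]


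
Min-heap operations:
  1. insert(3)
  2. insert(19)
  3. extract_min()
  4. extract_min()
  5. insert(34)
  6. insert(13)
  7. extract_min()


insert(3) -> [3]
insert(19) -> [3, 19]
extract_min()->3, [19]
extract_min()->19, []
insert(34) -> [34]
insert(13) -> [13, 34]
extract_min()->13, [34]

Final heap: [34]


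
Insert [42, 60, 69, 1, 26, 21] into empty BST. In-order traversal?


Insert 42: root
Insert 60: R from 42
Insert 69: R from 42 -> R from 60
Insert 1: L from 42
Insert 26: L from 42 -> R from 1
Insert 21: L from 42 -> R from 1 -> L from 26

In-order: [1, 21, 26, 42, 60, 69]


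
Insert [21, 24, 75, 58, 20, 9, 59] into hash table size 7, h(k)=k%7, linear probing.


Insert 21: h=0 -> slot 0
Insert 24: h=3 -> slot 3
Insert 75: h=5 -> slot 5
Insert 58: h=2 -> slot 2
Insert 20: h=6 -> slot 6
Insert 9: h=2, 2 probes -> slot 4
Insert 59: h=3, 5 probes -> slot 1

Table: [21, 59, 58, 24, 9, 75, 20]


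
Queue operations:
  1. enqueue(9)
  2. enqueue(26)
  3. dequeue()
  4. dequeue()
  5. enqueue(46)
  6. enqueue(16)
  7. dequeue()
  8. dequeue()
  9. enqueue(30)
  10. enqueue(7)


enqueue(9) -> [9]
enqueue(26) -> [9, 26]
dequeue()->9, [26]
dequeue()->26, []
enqueue(46) -> [46]
enqueue(16) -> [46, 16]
dequeue()->46, [16]
dequeue()->16, []
enqueue(30) -> [30]
enqueue(7) -> [30, 7]

Final queue: [30, 7]


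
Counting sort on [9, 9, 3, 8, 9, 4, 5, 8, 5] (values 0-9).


Input: [9, 9, 3, 8, 9, 4, 5, 8, 5]
Counts: [0, 0, 0, 1, 1, 2, 0, 0, 2, 3]

Sorted: [3, 4, 5, 5, 8, 8, 9, 9, 9]


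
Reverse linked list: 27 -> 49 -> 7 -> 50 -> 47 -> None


Step 1: curr=27, set curr.next=prev(None) | reversed so far: 27
Step 2: curr=49, set curr.next=prev(27) | reversed so far: 49 -> 27
Step 3: curr=7, set curr.next=prev(49) | reversed so far: 7 -> 49 -> 27
Step 4: curr=50, set curr.next=prev(7) | reversed so far: 50 -> 7 -> 49 -> 27
Step 5: curr=47, set curr.next=prev(50) | reversed so far: 47 -> 50 -> 7 -> 49 -> 27

47 -> 50 -> 7 -> 49 -> 27 -> None


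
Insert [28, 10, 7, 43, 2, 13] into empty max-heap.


Insert 28: [28]
Insert 10: [28, 10]
Insert 7: [28, 10, 7]
Insert 43: [43, 28, 7, 10]
Insert 2: [43, 28, 7, 10, 2]
Insert 13: [43, 28, 13, 10, 2, 7]

Final heap: [43, 28, 13, 10, 2, 7]


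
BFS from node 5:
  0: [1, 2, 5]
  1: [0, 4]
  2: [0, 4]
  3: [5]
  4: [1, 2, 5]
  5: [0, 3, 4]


Visit 5, enqueue [0, 3, 4]
Visit 0, enqueue [1, 2]
Visit 3, enqueue []
Visit 4, enqueue []
Visit 1, enqueue []
Visit 2, enqueue []

BFS order: [5, 0, 3, 4, 1, 2]


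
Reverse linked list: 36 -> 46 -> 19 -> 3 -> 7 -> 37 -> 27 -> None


Step 1: curr=36, set curr.next=prev(None) | reversed so far: 36
Step 2: curr=46, set curr.next=prev(36) | reversed so far: 46 -> 36
Step 3: curr=19, set curr.next=prev(46) | reversed so far: 19 -> 46 -> 36
Step 4: curr=3, set curr.next=prev(19) | reversed so far: 3 -> 19 -> 46 -> 36
Step 5: curr=7, set curr.next=prev(3) | reversed so far: 7 -> 3 -> 19 -> 46 -> 36
Step 6: curr=37, set curr.next=prev(7) | reversed so far: 37 -> 7 -> 3 -> 19 -> 46 -> 36
Step 7: curr=27, set curr.next=prev(37) | reversed so far: 27 -> 37 -> 7 -> 3 -> 19 -> 46 -> 36

27 -> 37 -> 7 -> 3 -> 19 -> 46 -> 36 -> None


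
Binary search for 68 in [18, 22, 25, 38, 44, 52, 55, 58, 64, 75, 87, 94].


Step 1: lo=0, hi=11, mid=5, val=52
Step 2: lo=6, hi=11, mid=8, val=64
Step 3: lo=9, hi=11, mid=10, val=87
Step 4: lo=9, hi=9, mid=9, val=75

Not found


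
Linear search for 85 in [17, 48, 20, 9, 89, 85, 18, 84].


i=0: 17!=85
i=1: 48!=85
i=2: 20!=85
i=3: 9!=85
i=4: 89!=85
i=5: 85==85 found!

Found at 5, 6 comps


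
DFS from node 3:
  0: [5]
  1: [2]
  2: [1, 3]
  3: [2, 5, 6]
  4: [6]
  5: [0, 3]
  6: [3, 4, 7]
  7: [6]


Visit 3, push [6, 5, 2]
Visit 2, push [1]
Visit 1, push []
Visit 5, push [0]
Visit 0, push []
Visit 6, push [7, 4]
Visit 4, push []
Visit 7, push []

DFS order: [3, 2, 1, 5, 0, 6, 4, 7]


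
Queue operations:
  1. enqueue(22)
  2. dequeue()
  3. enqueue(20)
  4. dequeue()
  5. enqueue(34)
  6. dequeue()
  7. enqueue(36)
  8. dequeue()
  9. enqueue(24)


enqueue(22) -> [22]
dequeue()->22, []
enqueue(20) -> [20]
dequeue()->20, []
enqueue(34) -> [34]
dequeue()->34, []
enqueue(36) -> [36]
dequeue()->36, []
enqueue(24) -> [24]

Final queue: [24]


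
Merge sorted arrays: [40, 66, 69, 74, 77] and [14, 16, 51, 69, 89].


Take 14 from B
Take 16 from B
Take 40 from A
Take 51 from B
Take 66 from A
Take 69 from A
Take 69 from B
Take 74 from A
Take 77 from A

Merged: [14, 16, 40, 51, 66, 69, 69, 74, 77, 89]


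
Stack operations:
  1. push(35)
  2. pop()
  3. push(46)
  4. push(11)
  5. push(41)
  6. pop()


push(35) -> [35]
pop()->35, []
push(46) -> [46]
push(11) -> [46, 11]
push(41) -> [46, 11, 41]
pop()->41, [46, 11]

Final stack: [46, 11]


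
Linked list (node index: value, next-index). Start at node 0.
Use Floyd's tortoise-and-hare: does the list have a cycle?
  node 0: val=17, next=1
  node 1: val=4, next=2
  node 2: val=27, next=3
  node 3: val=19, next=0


Floyd's tortoise (slow, +1) and hare (fast, +2):
  init: slow=0, fast=0
  step 1: slow=1, fast=2
  step 2: slow=2, fast=0
  step 3: slow=3, fast=2
  step 4: slow=0, fast=0
  slow == fast at node 0: cycle detected

Cycle: yes


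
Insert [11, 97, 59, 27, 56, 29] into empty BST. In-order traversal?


Insert 11: root
Insert 97: R from 11
Insert 59: R from 11 -> L from 97
Insert 27: R from 11 -> L from 97 -> L from 59
Insert 56: R from 11 -> L from 97 -> L from 59 -> R from 27
Insert 29: R from 11 -> L from 97 -> L from 59 -> R from 27 -> L from 56

In-order: [11, 27, 29, 56, 59, 97]


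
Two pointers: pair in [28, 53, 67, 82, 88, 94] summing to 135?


lo=0(28)+hi=5(94)=122
lo=1(53)+hi=5(94)=147
lo=1(53)+hi=4(88)=141
lo=1(53)+hi=3(82)=135

Yes: 53+82=135


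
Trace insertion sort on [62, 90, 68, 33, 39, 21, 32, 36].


Initial: [62, 90, 68, 33, 39, 21, 32, 36]
Insert 90: [62, 90, 68, 33, 39, 21, 32, 36]
Insert 68: [62, 68, 90, 33, 39, 21, 32, 36]
Insert 33: [33, 62, 68, 90, 39, 21, 32, 36]
Insert 39: [33, 39, 62, 68, 90, 21, 32, 36]
Insert 21: [21, 33, 39, 62, 68, 90, 32, 36]
Insert 32: [21, 32, 33, 39, 62, 68, 90, 36]
Insert 36: [21, 32, 33, 36, 39, 62, 68, 90]

Sorted: [21, 32, 33, 36, 39, 62, 68, 90]


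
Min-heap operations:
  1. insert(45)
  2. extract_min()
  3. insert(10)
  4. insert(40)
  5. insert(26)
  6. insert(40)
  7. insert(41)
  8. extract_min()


insert(45) -> [45]
extract_min()->45, []
insert(10) -> [10]
insert(40) -> [10, 40]
insert(26) -> [10, 40, 26]
insert(40) -> [10, 40, 26, 40]
insert(41) -> [10, 40, 26, 40, 41]
extract_min()->10, [26, 40, 41, 40]

Final heap: [26, 40, 41, 40]


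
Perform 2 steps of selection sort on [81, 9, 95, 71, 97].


Initial: [81, 9, 95, 71, 97]
Step 1: min=9 at 1
  Swap: [9, 81, 95, 71, 97]
Step 2: min=71 at 3
  Swap: [9, 71, 95, 81, 97]

After 2 steps: [9, 71, 95, 81, 97]


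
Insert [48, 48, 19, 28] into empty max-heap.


Insert 48: [48]
Insert 48: [48, 48]
Insert 19: [48, 48, 19]
Insert 28: [48, 48, 19, 28]

Final heap: [48, 48, 19, 28]


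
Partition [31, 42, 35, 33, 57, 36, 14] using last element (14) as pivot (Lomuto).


Pivot: 14
Place pivot at 0: [14, 42, 35, 33, 57, 36, 31]

Partitioned: [14, 42, 35, 33, 57, 36, 31]


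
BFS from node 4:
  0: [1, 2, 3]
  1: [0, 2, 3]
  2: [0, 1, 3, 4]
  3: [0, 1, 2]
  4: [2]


Visit 4, enqueue [2]
Visit 2, enqueue [0, 1, 3]
Visit 0, enqueue []
Visit 1, enqueue []
Visit 3, enqueue []

BFS order: [4, 2, 0, 1, 3]


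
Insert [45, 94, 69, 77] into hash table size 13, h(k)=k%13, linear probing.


Insert 45: h=6 -> slot 6
Insert 94: h=3 -> slot 3
Insert 69: h=4 -> slot 4
Insert 77: h=12 -> slot 12

Table: [None, None, None, 94, 69, None, 45, None, None, None, None, None, 77]


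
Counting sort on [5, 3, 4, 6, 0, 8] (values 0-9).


Input: [5, 3, 4, 6, 0, 8]
Counts: [1, 0, 0, 1, 1, 1, 1, 0, 1, 0]

Sorted: [0, 3, 4, 5, 6, 8]


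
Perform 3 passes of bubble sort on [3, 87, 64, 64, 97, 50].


Initial: [3, 87, 64, 64, 97, 50]
Pass 1: [3, 64, 64, 87, 50, 97] (3 swaps)
Pass 2: [3, 64, 64, 50, 87, 97] (1 swaps)
Pass 3: [3, 64, 50, 64, 87, 97] (1 swaps)

After 3 passes: [3, 64, 50, 64, 87, 97]


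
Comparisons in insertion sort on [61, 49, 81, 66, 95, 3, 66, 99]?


Algorithm: insertion sort
Input: [61, 49, 81, 66, 95, 3, 66, 99]
Sorted: [3, 49, 61, 66, 66, 81, 95, 99]

14


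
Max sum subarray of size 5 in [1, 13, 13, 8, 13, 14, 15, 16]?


[0:5]: 48
[1:6]: 61
[2:7]: 63
[3:8]: 66

Max: 66 at [3:8]


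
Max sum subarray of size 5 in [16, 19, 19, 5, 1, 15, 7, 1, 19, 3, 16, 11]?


[0:5]: 60
[1:6]: 59
[2:7]: 47
[3:8]: 29
[4:9]: 43
[5:10]: 45
[6:11]: 46
[7:12]: 50

Max: 60 at [0:5]


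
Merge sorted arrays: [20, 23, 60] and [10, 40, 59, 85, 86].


Take 10 from B
Take 20 from A
Take 23 from A
Take 40 from B
Take 59 from B
Take 60 from A

Merged: [10, 20, 23, 40, 59, 60, 85, 86]


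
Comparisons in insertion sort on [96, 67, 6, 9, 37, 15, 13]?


Algorithm: insertion sort
Input: [96, 67, 6, 9, 37, 15, 13]
Sorted: [6, 9, 13, 15, 37, 67, 96]

18


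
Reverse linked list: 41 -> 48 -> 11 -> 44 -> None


Step 1: curr=41, set curr.next=prev(None) | reversed so far: 41
Step 2: curr=48, set curr.next=prev(41) | reversed so far: 48 -> 41
Step 3: curr=11, set curr.next=prev(48) | reversed so far: 11 -> 48 -> 41
Step 4: curr=44, set curr.next=prev(11) | reversed so far: 44 -> 11 -> 48 -> 41

44 -> 11 -> 48 -> 41 -> None


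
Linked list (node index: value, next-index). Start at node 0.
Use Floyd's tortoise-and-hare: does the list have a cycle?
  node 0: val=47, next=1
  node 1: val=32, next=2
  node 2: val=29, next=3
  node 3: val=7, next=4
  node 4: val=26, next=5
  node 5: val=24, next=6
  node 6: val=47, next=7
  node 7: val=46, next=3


Floyd's tortoise (slow, +1) and hare (fast, +2):
  init: slow=0, fast=0
  step 1: slow=1, fast=2
  step 2: slow=2, fast=4
  step 3: slow=3, fast=6
  step 4: slow=4, fast=3
  step 5: slow=5, fast=5
  slow == fast at node 5: cycle detected

Cycle: yes


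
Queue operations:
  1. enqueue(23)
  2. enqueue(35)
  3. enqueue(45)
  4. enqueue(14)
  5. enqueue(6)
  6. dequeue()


enqueue(23) -> [23]
enqueue(35) -> [23, 35]
enqueue(45) -> [23, 35, 45]
enqueue(14) -> [23, 35, 45, 14]
enqueue(6) -> [23, 35, 45, 14, 6]
dequeue()->23, [35, 45, 14, 6]

Final queue: [35, 45, 14, 6]


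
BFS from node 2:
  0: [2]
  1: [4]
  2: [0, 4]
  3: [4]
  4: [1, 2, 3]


Visit 2, enqueue [0, 4]
Visit 0, enqueue []
Visit 4, enqueue [1, 3]
Visit 1, enqueue []
Visit 3, enqueue []

BFS order: [2, 0, 4, 1, 3]


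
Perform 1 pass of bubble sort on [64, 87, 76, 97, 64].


Initial: [64, 87, 76, 97, 64]
Pass 1: [64, 76, 87, 64, 97] (2 swaps)

After 1 pass: [64, 76, 87, 64, 97]


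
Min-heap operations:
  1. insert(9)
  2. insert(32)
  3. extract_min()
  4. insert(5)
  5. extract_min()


insert(9) -> [9]
insert(32) -> [9, 32]
extract_min()->9, [32]
insert(5) -> [5, 32]
extract_min()->5, [32]

Final heap: [32]


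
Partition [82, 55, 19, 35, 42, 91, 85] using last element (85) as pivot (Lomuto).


Pivot: 85
  82 <= 85: advance i (no swap)
  55 <= 85: advance i (no swap)
  19 <= 85: advance i (no swap)
  35 <= 85: advance i (no swap)
  42 <= 85: advance i (no swap)
Place pivot at 5: [82, 55, 19, 35, 42, 85, 91]

Partitioned: [82, 55, 19, 35, 42, 85, 91]


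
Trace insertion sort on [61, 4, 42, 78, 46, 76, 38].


Initial: [61, 4, 42, 78, 46, 76, 38]
Insert 4: [4, 61, 42, 78, 46, 76, 38]
Insert 42: [4, 42, 61, 78, 46, 76, 38]
Insert 78: [4, 42, 61, 78, 46, 76, 38]
Insert 46: [4, 42, 46, 61, 78, 76, 38]
Insert 76: [4, 42, 46, 61, 76, 78, 38]
Insert 38: [4, 38, 42, 46, 61, 76, 78]

Sorted: [4, 38, 42, 46, 61, 76, 78]


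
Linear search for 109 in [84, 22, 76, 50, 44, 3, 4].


i=0: 84!=109
i=1: 22!=109
i=2: 76!=109
i=3: 50!=109
i=4: 44!=109
i=5: 3!=109
i=6: 4!=109

Not found, 7 comps


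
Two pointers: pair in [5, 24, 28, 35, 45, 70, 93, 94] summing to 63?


lo=0(5)+hi=7(94)=99
lo=0(5)+hi=6(93)=98
lo=0(5)+hi=5(70)=75
lo=0(5)+hi=4(45)=50
lo=1(24)+hi=4(45)=69
lo=1(24)+hi=3(35)=59
lo=2(28)+hi=3(35)=63

Yes: 28+35=63


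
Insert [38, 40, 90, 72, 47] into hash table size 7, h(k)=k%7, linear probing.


Insert 38: h=3 -> slot 3
Insert 40: h=5 -> slot 5
Insert 90: h=6 -> slot 6
Insert 72: h=2 -> slot 2
Insert 47: h=5, 2 probes -> slot 0

Table: [47, None, 72, 38, None, 40, 90]


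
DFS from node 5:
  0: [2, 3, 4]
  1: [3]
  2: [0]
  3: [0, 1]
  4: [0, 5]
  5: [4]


Visit 5, push [4]
Visit 4, push [0]
Visit 0, push [3, 2]
Visit 2, push []
Visit 3, push [1]
Visit 1, push []

DFS order: [5, 4, 0, 2, 3, 1]


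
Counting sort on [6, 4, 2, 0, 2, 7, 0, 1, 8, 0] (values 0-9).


Input: [6, 4, 2, 0, 2, 7, 0, 1, 8, 0]
Counts: [3, 1, 2, 0, 1, 0, 1, 1, 1, 0]

Sorted: [0, 0, 0, 1, 2, 2, 4, 6, 7, 8]


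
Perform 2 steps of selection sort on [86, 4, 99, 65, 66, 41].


Initial: [86, 4, 99, 65, 66, 41]
Step 1: min=4 at 1
  Swap: [4, 86, 99, 65, 66, 41]
Step 2: min=41 at 5
  Swap: [4, 41, 99, 65, 66, 86]

After 2 steps: [4, 41, 99, 65, 66, 86]


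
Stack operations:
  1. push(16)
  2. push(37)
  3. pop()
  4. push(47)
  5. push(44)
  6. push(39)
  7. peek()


push(16) -> [16]
push(37) -> [16, 37]
pop()->37, [16]
push(47) -> [16, 47]
push(44) -> [16, 47, 44]
push(39) -> [16, 47, 44, 39]
peek()->39

Final stack: [16, 47, 44, 39]


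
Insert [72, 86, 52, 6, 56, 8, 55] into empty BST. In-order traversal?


Insert 72: root
Insert 86: R from 72
Insert 52: L from 72
Insert 6: L from 72 -> L from 52
Insert 56: L from 72 -> R from 52
Insert 8: L from 72 -> L from 52 -> R from 6
Insert 55: L from 72 -> R from 52 -> L from 56

In-order: [6, 8, 52, 55, 56, 72, 86]


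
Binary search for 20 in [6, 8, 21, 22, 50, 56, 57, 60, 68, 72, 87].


Step 1: lo=0, hi=10, mid=5, val=56
Step 2: lo=0, hi=4, mid=2, val=21
Step 3: lo=0, hi=1, mid=0, val=6
Step 4: lo=1, hi=1, mid=1, val=8

Not found


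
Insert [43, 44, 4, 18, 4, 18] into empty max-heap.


Insert 43: [43]
Insert 44: [44, 43]
Insert 4: [44, 43, 4]
Insert 18: [44, 43, 4, 18]
Insert 4: [44, 43, 4, 18, 4]
Insert 18: [44, 43, 18, 18, 4, 4]

Final heap: [44, 43, 18, 18, 4, 4]


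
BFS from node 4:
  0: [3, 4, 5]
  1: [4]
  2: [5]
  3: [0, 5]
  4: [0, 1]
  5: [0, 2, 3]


Visit 4, enqueue [0, 1]
Visit 0, enqueue [3, 5]
Visit 1, enqueue []
Visit 3, enqueue []
Visit 5, enqueue [2]
Visit 2, enqueue []

BFS order: [4, 0, 1, 3, 5, 2]


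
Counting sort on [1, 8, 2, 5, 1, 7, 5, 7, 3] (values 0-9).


Input: [1, 8, 2, 5, 1, 7, 5, 7, 3]
Counts: [0, 2, 1, 1, 0, 2, 0, 2, 1, 0]

Sorted: [1, 1, 2, 3, 5, 5, 7, 7, 8]


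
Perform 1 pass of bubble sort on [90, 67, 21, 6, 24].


Initial: [90, 67, 21, 6, 24]
Pass 1: [67, 21, 6, 24, 90] (4 swaps)

After 1 pass: [67, 21, 6, 24, 90]


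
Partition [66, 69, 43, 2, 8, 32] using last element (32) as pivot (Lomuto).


Pivot: 32
  2 <= 32: swap -> [2, 69, 43, 66, 8, 32]
  8 <= 32: swap -> [2, 8, 43, 66, 69, 32]
Place pivot at 2: [2, 8, 32, 66, 69, 43]

Partitioned: [2, 8, 32, 66, 69, 43]


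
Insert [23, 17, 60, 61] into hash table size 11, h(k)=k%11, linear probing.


Insert 23: h=1 -> slot 1
Insert 17: h=6 -> slot 6
Insert 60: h=5 -> slot 5
Insert 61: h=6, 1 probes -> slot 7

Table: [None, 23, None, None, None, 60, 17, 61, None, None, None]


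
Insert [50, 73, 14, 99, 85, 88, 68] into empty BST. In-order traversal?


Insert 50: root
Insert 73: R from 50
Insert 14: L from 50
Insert 99: R from 50 -> R from 73
Insert 85: R from 50 -> R from 73 -> L from 99
Insert 88: R from 50 -> R from 73 -> L from 99 -> R from 85
Insert 68: R from 50 -> L from 73

In-order: [14, 50, 68, 73, 85, 88, 99]


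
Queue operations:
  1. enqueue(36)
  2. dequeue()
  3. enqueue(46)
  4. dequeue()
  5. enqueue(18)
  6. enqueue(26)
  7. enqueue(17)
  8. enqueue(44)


enqueue(36) -> [36]
dequeue()->36, []
enqueue(46) -> [46]
dequeue()->46, []
enqueue(18) -> [18]
enqueue(26) -> [18, 26]
enqueue(17) -> [18, 26, 17]
enqueue(44) -> [18, 26, 17, 44]

Final queue: [18, 26, 17, 44]


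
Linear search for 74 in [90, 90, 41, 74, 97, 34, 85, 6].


i=0: 90!=74
i=1: 90!=74
i=2: 41!=74
i=3: 74==74 found!

Found at 3, 4 comps


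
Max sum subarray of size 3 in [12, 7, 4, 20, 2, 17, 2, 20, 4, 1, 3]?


[0:3]: 23
[1:4]: 31
[2:5]: 26
[3:6]: 39
[4:7]: 21
[5:8]: 39
[6:9]: 26
[7:10]: 25
[8:11]: 8

Max: 39 at [3:6]


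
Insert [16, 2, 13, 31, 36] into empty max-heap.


Insert 16: [16]
Insert 2: [16, 2]
Insert 13: [16, 2, 13]
Insert 31: [31, 16, 13, 2]
Insert 36: [36, 31, 13, 2, 16]

Final heap: [36, 31, 13, 2, 16]


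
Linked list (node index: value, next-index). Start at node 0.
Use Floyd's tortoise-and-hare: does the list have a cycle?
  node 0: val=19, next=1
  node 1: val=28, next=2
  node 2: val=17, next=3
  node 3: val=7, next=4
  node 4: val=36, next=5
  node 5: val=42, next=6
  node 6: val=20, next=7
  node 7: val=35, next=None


Floyd's tortoise (slow, +1) and hare (fast, +2):
  init: slow=0, fast=0
  step 1: slow=1, fast=2
  step 2: slow=2, fast=4
  step 3: slow=3, fast=6
  step 4: fast 6->7->None, no cycle

Cycle: no


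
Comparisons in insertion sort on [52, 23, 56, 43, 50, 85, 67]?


Algorithm: insertion sort
Input: [52, 23, 56, 43, 50, 85, 67]
Sorted: [23, 43, 50, 52, 56, 67, 85]

11


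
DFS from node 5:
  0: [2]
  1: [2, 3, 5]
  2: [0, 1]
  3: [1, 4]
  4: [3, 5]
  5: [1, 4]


Visit 5, push [4, 1]
Visit 1, push [3, 2]
Visit 2, push [0]
Visit 0, push []
Visit 3, push [4]
Visit 4, push []

DFS order: [5, 1, 2, 0, 3, 4]


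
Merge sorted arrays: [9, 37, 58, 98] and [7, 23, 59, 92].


Take 7 from B
Take 9 from A
Take 23 from B
Take 37 from A
Take 58 from A
Take 59 from B
Take 92 from B

Merged: [7, 9, 23, 37, 58, 59, 92, 98]


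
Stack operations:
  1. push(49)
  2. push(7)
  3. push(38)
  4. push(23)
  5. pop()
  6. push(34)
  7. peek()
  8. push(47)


push(49) -> [49]
push(7) -> [49, 7]
push(38) -> [49, 7, 38]
push(23) -> [49, 7, 38, 23]
pop()->23, [49, 7, 38]
push(34) -> [49, 7, 38, 34]
peek()->34
push(47) -> [49, 7, 38, 34, 47]

Final stack: [49, 7, 38, 34, 47]


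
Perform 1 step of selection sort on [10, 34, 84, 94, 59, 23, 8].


Initial: [10, 34, 84, 94, 59, 23, 8]
Step 1: min=8 at 6
  Swap: [8, 34, 84, 94, 59, 23, 10]

After 1 step: [8, 34, 84, 94, 59, 23, 10]


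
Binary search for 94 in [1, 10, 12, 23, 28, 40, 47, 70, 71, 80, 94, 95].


Step 1: lo=0, hi=11, mid=5, val=40
Step 2: lo=6, hi=11, mid=8, val=71
Step 3: lo=9, hi=11, mid=10, val=94

Found at index 10


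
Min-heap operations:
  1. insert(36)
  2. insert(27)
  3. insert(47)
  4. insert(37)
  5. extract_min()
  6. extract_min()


insert(36) -> [36]
insert(27) -> [27, 36]
insert(47) -> [27, 36, 47]
insert(37) -> [27, 36, 47, 37]
extract_min()->27, [36, 37, 47]
extract_min()->36, [37, 47]

Final heap: [37, 47]


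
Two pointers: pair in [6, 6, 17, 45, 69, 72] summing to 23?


lo=0(6)+hi=5(72)=78
lo=0(6)+hi=4(69)=75
lo=0(6)+hi=3(45)=51
lo=0(6)+hi=2(17)=23

Yes: 6+17=23


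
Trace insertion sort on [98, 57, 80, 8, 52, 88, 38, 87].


Initial: [98, 57, 80, 8, 52, 88, 38, 87]
Insert 57: [57, 98, 80, 8, 52, 88, 38, 87]
Insert 80: [57, 80, 98, 8, 52, 88, 38, 87]
Insert 8: [8, 57, 80, 98, 52, 88, 38, 87]
Insert 52: [8, 52, 57, 80, 98, 88, 38, 87]
Insert 88: [8, 52, 57, 80, 88, 98, 38, 87]
Insert 38: [8, 38, 52, 57, 80, 88, 98, 87]
Insert 87: [8, 38, 52, 57, 80, 87, 88, 98]

Sorted: [8, 38, 52, 57, 80, 87, 88, 98]


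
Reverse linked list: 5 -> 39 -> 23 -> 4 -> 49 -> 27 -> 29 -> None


Step 1: curr=5, set curr.next=prev(None) | reversed so far: 5
Step 2: curr=39, set curr.next=prev(5) | reversed so far: 39 -> 5
Step 3: curr=23, set curr.next=prev(39) | reversed so far: 23 -> 39 -> 5
Step 4: curr=4, set curr.next=prev(23) | reversed so far: 4 -> 23 -> 39 -> 5
Step 5: curr=49, set curr.next=prev(4) | reversed so far: 49 -> 4 -> 23 -> 39 -> 5
Step 6: curr=27, set curr.next=prev(49) | reversed so far: 27 -> 49 -> 4 -> 23 -> 39 -> 5
Step 7: curr=29, set curr.next=prev(27) | reversed so far: 29 -> 27 -> 49 -> 4 -> 23 -> 39 -> 5

29 -> 27 -> 49 -> 4 -> 23 -> 39 -> 5 -> None


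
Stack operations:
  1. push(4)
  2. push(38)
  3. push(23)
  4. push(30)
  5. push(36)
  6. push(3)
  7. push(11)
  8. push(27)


push(4) -> [4]
push(38) -> [4, 38]
push(23) -> [4, 38, 23]
push(30) -> [4, 38, 23, 30]
push(36) -> [4, 38, 23, 30, 36]
push(3) -> [4, 38, 23, 30, 36, 3]
push(11) -> [4, 38, 23, 30, 36, 3, 11]
push(27) -> [4, 38, 23, 30, 36, 3, 11, 27]

Final stack: [4, 38, 23, 30, 36, 3, 11, 27]


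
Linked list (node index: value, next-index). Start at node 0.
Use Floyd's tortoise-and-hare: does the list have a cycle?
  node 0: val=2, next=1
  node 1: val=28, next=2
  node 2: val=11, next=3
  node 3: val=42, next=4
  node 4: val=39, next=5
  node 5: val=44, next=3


Floyd's tortoise (slow, +1) and hare (fast, +2):
  init: slow=0, fast=0
  step 1: slow=1, fast=2
  step 2: slow=2, fast=4
  step 3: slow=3, fast=3
  slow == fast at node 3: cycle detected

Cycle: yes


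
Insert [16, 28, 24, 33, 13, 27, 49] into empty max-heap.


Insert 16: [16]
Insert 28: [28, 16]
Insert 24: [28, 16, 24]
Insert 33: [33, 28, 24, 16]
Insert 13: [33, 28, 24, 16, 13]
Insert 27: [33, 28, 27, 16, 13, 24]
Insert 49: [49, 28, 33, 16, 13, 24, 27]

Final heap: [49, 28, 33, 16, 13, 24, 27]


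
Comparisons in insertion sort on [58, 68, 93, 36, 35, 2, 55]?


Algorithm: insertion sort
Input: [58, 68, 93, 36, 35, 2, 55]
Sorted: [2, 35, 36, 55, 58, 68, 93]

18


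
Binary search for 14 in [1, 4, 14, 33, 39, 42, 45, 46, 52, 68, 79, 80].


Step 1: lo=0, hi=11, mid=5, val=42
Step 2: lo=0, hi=4, mid=2, val=14

Found at index 2


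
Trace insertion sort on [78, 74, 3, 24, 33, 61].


Initial: [78, 74, 3, 24, 33, 61]
Insert 74: [74, 78, 3, 24, 33, 61]
Insert 3: [3, 74, 78, 24, 33, 61]
Insert 24: [3, 24, 74, 78, 33, 61]
Insert 33: [3, 24, 33, 74, 78, 61]
Insert 61: [3, 24, 33, 61, 74, 78]

Sorted: [3, 24, 33, 61, 74, 78]


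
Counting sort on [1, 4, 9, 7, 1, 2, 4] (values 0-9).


Input: [1, 4, 9, 7, 1, 2, 4]
Counts: [0, 2, 1, 0, 2, 0, 0, 1, 0, 1]

Sorted: [1, 1, 2, 4, 4, 7, 9]


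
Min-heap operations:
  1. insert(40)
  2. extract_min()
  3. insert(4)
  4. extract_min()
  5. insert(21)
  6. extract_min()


insert(40) -> [40]
extract_min()->40, []
insert(4) -> [4]
extract_min()->4, []
insert(21) -> [21]
extract_min()->21, []

Final heap: []


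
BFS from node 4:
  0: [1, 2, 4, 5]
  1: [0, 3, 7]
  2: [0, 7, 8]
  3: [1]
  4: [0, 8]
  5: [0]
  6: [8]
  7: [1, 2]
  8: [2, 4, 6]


Visit 4, enqueue [0, 8]
Visit 0, enqueue [1, 2, 5]
Visit 8, enqueue [6]
Visit 1, enqueue [3, 7]
Visit 2, enqueue []
Visit 5, enqueue []
Visit 6, enqueue []
Visit 3, enqueue []
Visit 7, enqueue []

BFS order: [4, 0, 8, 1, 2, 5, 6, 3, 7]


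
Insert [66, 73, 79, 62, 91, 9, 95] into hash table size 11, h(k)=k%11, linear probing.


Insert 66: h=0 -> slot 0
Insert 73: h=7 -> slot 7
Insert 79: h=2 -> slot 2
Insert 62: h=7, 1 probes -> slot 8
Insert 91: h=3 -> slot 3
Insert 9: h=9 -> slot 9
Insert 95: h=7, 3 probes -> slot 10

Table: [66, None, 79, 91, None, None, None, 73, 62, 9, 95]


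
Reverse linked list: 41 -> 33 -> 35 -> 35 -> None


Step 1: curr=41, set curr.next=prev(None) | reversed so far: 41
Step 2: curr=33, set curr.next=prev(41) | reversed so far: 33 -> 41
Step 3: curr=35, set curr.next=prev(33) | reversed so far: 35 -> 33 -> 41
Step 4: curr=35, set curr.next=prev(35) | reversed so far: 35 -> 35 -> 33 -> 41

35 -> 35 -> 33 -> 41 -> None


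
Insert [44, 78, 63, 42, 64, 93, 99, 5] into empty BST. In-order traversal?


Insert 44: root
Insert 78: R from 44
Insert 63: R from 44 -> L from 78
Insert 42: L from 44
Insert 64: R from 44 -> L from 78 -> R from 63
Insert 93: R from 44 -> R from 78
Insert 99: R from 44 -> R from 78 -> R from 93
Insert 5: L from 44 -> L from 42

In-order: [5, 42, 44, 63, 64, 78, 93, 99]


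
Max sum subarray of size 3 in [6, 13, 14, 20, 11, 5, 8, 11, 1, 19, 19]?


[0:3]: 33
[1:4]: 47
[2:5]: 45
[3:6]: 36
[4:7]: 24
[5:8]: 24
[6:9]: 20
[7:10]: 31
[8:11]: 39

Max: 47 at [1:4]


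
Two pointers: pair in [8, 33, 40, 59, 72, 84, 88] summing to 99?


lo=0(8)+hi=6(88)=96
lo=1(33)+hi=6(88)=121
lo=1(33)+hi=5(84)=117
lo=1(33)+hi=4(72)=105
lo=1(33)+hi=3(59)=92
lo=2(40)+hi=3(59)=99

Yes: 40+59=99


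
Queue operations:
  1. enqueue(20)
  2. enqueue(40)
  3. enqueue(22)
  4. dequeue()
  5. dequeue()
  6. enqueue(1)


enqueue(20) -> [20]
enqueue(40) -> [20, 40]
enqueue(22) -> [20, 40, 22]
dequeue()->20, [40, 22]
dequeue()->40, [22]
enqueue(1) -> [22, 1]

Final queue: [22, 1]


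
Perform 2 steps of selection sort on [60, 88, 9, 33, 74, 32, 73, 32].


Initial: [60, 88, 9, 33, 74, 32, 73, 32]
Step 1: min=9 at 2
  Swap: [9, 88, 60, 33, 74, 32, 73, 32]
Step 2: min=32 at 5
  Swap: [9, 32, 60, 33, 74, 88, 73, 32]

After 2 steps: [9, 32, 60, 33, 74, 88, 73, 32]


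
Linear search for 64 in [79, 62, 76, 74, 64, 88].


i=0: 79!=64
i=1: 62!=64
i=2: 76!=64
i=3: 74!=64
i=4: 64==64 found!

Found at 4, 5 comps


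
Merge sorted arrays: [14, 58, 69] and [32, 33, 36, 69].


Take 14 from A
Take 32 from B
Take 33 from B
Take 36 from B
Take 58 from A
Take 69 from A

Merged: [14, 32, 33, 36, 58, 69, 69]


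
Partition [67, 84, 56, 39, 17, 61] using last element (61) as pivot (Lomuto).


Pivot: 61
  56 <= 61: swap -> [56, 84, 67, 39, 17, 61]
  39 <= 61: swap -> [56, 39, 67, 84, 17, 61]
  17 <= 61: swap -> [56, 39, 17, 84, 67, 61]
Place pivot at 3: [56, 39, 17, 61, 67, 84]

Partitioned: [56, 39, 17, 61, 67, 84]


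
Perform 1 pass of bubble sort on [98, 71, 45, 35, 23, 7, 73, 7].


Initial: [98, 71, 45, 35, 23, 7, 73, 7]
Pass 1: [71, 45, 35, 23, 7, 73, 7, 98] (7 swaps)

After 1 pass: [71, 45, 35, 23, 7, 73, 7, 98]


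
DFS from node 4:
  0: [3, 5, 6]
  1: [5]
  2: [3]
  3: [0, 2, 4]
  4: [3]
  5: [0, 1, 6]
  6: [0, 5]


Visit 4, push [3]
Visit 3, push [2, 0]
Visit 0, push [6, 5]
Visit 5, push [6, 1]
Visit 1, push []
Visit 6, push []
Visit 2, push []

DFS order: [4, 3, 0, 5, 1, 6, 2]


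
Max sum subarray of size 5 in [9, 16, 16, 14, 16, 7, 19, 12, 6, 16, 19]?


[0:5]: 71
[1:6]: 69
[2:7]: 72
[3:8]: 68
[4:9]: 60
[5:10]: 60
[6:11]: 72

Max: 72 at [2:7]


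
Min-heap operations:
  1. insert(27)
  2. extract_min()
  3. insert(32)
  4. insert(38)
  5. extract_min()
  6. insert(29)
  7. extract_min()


insert(27) -> [27]
extract_min()->27, []
insert(32) -> [32]
insert(38) -> [32, 38]
extract_min()->32, [38]
insert(29) -> [29, 38]
extract_min()->29, [38]

Final heap: [38]


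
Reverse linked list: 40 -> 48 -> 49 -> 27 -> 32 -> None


Step 1: curr=40, set curr.next=prev(None) | reversed so far: 40
Step 2: curr=48, set curr.next=prev(40) | reversed so far: 48 -> 40
Step 3: curr=49, set curr.next=prev(48) | reversed so far: 49 -> 48 -> 40
Step 4: curr=27, set curr.next=prev(49) | reversed so far: 27 -> 49 -> 48 -> 40
Step 5: curr=32, set curr.next=prev(27) | reversed so far: 32 -> 27 -> 49 -> 48 -> 40

32 -> 27 -> 49 -> 48 -> 40 -> None


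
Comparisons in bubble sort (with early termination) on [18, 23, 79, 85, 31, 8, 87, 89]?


Algorithm: bubble sort (with early termination)
Input: [18, 23, 79, 85, 31, 8, 87, 89]
Sorted: [8, 18, 23, 31, 79, 85, 87, 89]

27


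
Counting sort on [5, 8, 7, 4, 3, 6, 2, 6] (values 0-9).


Input: [5, 8, 7, 4, 3, 6, 2, 6]
Counts: [0, 0, 1, 1, 1, 1, 2, 1, 1, 0]

Sorted: [2, 3, 4, 5, 6, 6, 7, 8]


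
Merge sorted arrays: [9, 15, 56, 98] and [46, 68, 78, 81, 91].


Take 9 from A
Take 15 from A
Take 46 from B
Take 56 from A
Take 68 from B
Take 78 from B
Take 81 from B
Take 91 from B

Merged: [9, 15, 46, 56, 68, 78, 81, 91, 98]


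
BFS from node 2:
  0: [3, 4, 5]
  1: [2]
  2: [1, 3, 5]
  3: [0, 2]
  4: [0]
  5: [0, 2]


Visit 2, enqueue [1, 3, 5]
Visit 1, enqueue []
Visit 3, enqueue [0]
Visit 5, enqueue []
Visit 0, enqueue [4]
Visit 4, enqueue []

BFS order: [2, 1, 3, 5, 0, 4]


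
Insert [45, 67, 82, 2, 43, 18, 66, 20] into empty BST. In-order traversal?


Insert 45: root
Insert 67: R from 45
Insert 82: R from 45 -> R from 67
Insert 2: L from 45
Insert 43: L from 45 -> R from 2
Insert 18: L from 45 -> R from 2 -> L from 43
Insert 66: R from 45 -> L from 67
Insert 20: L from 45 -> R from 2 -> L from 43 -> R from 18

In-order: [2, 18, 20, 43, 45, 66, 67, 82]


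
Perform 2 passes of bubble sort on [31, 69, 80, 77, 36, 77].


Initial: [31, 69, 80, 77, 36, 77]
Pass 1: [31, 69, 77, 36, 77, 80] (3 swaps)
Pass 2: [31, 69, 36, 77, 77, 80] (1 swaps)

After 2 passes: [31, 69, 36, 77, 77, 80]


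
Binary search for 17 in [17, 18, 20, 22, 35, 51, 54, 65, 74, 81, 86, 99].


Step 1: lo=0, hi=11, mid=5, val=51
Step 2: lo=0, hi=4, mid=2, val=20
Step 3: lo=0, hi=1, mid=0, val=17

Found at index 0


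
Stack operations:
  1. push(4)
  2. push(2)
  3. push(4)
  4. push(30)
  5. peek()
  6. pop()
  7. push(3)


push(4) -> [4]
push(2) -> [4, 2]
push(4) -> [4, 2, 4]
push(30) -> [4, 2, 4, 30]
peek()->30
pop()->30, [4, 2, 4]
push(3) -> [4, 2, 4, 3]

Final stack: [4, 2, 4, 3]


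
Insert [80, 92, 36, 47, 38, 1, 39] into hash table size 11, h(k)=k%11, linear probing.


Insert 80: h=3 -> slot 3
Insert 92: h=4 -> slot 4
Insert 36: h=3, 2 probes -> slot 5
Insert 47: h=3, 3 probes -> slot 6
Insert 38: h=5, 2 probes -> slot 7
Insert 1: h=1 -> slot 1
Insert 39: h=6, 2 probes -> slot 8

Table: [None, 1, None, 80, 92, 36, 47, 38, 39, None, None]


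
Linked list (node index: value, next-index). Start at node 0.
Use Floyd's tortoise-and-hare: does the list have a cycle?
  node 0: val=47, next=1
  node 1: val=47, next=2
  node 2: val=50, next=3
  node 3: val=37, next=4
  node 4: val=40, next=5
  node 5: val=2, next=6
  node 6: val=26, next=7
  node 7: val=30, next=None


Floyd's tortoise (slow, +1) and hare (fast, +2):
  init: slow=0, fast=0
  step 1: slow=1, fast=2
  step 2: slow=2, fast=4
  step 3: slow=3, fast=6
  step 4: fast 6->7->None, no cycle

Cycle: no


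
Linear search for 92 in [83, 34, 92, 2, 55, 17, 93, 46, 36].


i=0: 83!=92
i=1: 34!=92
i=2: 92==92 found!

Found at 2, 3 comps


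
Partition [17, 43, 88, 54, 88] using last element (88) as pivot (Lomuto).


Pivot: 88
  17 <= 88: advance i (no swap)
  43 <= 88: advance i (no swap)
  88 <= 88: advance i (no swap)
  54 <= 88: advance i (no swap)
Place pivot at 4: [17, 43, 88, 54, 88]

Partitioned: [17, 43, 88, 54, 88]


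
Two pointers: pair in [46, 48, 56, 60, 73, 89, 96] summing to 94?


lo=0(46)+hi=6(96)=142
lo=0(46)+hi=5(89)=135
lo=0(46)+hi=4(73)=119
lo=0(46)+hi=3(60)=106
lo=0(46)+hi=2(56)=102
lo=0(46)+hi=1(48)=94

Yes: 46+48=94


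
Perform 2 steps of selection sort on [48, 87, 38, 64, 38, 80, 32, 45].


Initial: [48, 87, 38, 64, 38, 80, 32, 45]
Step 1: min=32 at 6
  Swap: [32, 87, 38, 64, 38, 80, 48, 45]
Step 2: min=38 at 2
  Swap: [32, 38, 87, 64, 38, 80, 48, 45]

After 2 steps: [32, 38, 87, 64, 38, 80, 48, 45]


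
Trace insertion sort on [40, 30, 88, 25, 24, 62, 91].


Initial: [40, 30, 88, 25, 24, 62, 91]
Insert 30: [30, 40, 88, 25, 24, 62, 91]
Insert 88: [30, 40, 88, 25, 24, 62, 91]
Insert 25: [25, 30, 40, 88, 24, 62, 91]
Insert 24: [24, 25, 30, 40, 88, 62, 91]
Insert 62: [24, 25, 30, 40, 62, 88, 91]
Insert 91: [24, 25, 30, 40, 62, 88, 91]

Sorted: [24, 25, 30, 40, 62, 88, 91]


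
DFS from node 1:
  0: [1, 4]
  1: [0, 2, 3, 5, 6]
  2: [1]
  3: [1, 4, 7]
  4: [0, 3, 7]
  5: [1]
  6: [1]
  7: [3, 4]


Visit 1, push [6, 5, 3, 2, 0]
Visit 0, push [4]
Visit 4, push [7, 3]
Visit 3, push [7]
Visit 7, push []
Visit 2, push []
Visit 5, push []
Visit 6, push []

DFS order: [1, 0, 4, 3, 7, 2, 5, 6]


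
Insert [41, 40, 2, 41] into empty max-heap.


Insert 41: [41]
Insert 40: [41, 40]
Insert 2: [41, 40, 2]
Insert 41: [41, 41, 2, 40]

Final heap: [41, 41, 2, 40]


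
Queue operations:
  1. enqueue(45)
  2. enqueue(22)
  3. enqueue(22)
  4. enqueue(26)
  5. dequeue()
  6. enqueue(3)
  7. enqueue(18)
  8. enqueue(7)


enqueue(45) -> [45]
enqueue(22) -> [45, 22]
enqueue(22) -> [45, 22, 22]
enqueue(26) -> [45, 22, 22, 26]
dequeue()->45, [22, 22, 26]
enqueue(3) -> [22, 22, 26, 3]
enqueue(18) -> [22, 22, 26, 3, 18]
enqueue(7) -> [22, 22, 26, 3, 18, 7]

Final queue: [22, 22, 26, 3, 18, 7]


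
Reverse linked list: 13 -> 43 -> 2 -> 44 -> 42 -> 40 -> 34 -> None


Step 1: curr=13, set curr.next=prev(None) | reversed so far: 13
Step 2: curr=43, set curr.next=prev(13) | reversed so far: 43 -> 13
Step 3: curr=2, set curr.next=prev(43) | reversed so far: 2 -> 43 -> 13
Step 4: curr=44, set curr.next=prev(2) | reversed so far: 44 -> 2 -> 43 -> 13
Step 5: curr=42, set curr.next=prev(44) | reversed so far: 42 -> 44 -> 2 -> 43 -> 13
Step 6: curr=40, set curr.next=prev(42) | reversed so far: 40 -> 42 -> 44 -> 2 -> 43 -> 13
Step 7: curr=34, set curr.next=prev(40) | reversed so far: 34 -> 40 -> 42 -> 44 -> 2 -> 43 -> 13

34 -> 40 -> 42 -> 44 -> 2 -> 43 -> 13 -> None


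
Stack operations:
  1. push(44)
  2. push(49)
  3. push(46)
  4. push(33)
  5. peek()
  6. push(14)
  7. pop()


push(44) -> [44]
push(49) -> [44, 49]
push(46) -> [44, 49, 46]
push(33) -> [44, 49, 46, 33]
peek()->33
push(14) -> [44, 49, 46, 33, 14]
pop()->14, [44, 49, 46, 33]

Final stack: [44, 49, 46, 33]


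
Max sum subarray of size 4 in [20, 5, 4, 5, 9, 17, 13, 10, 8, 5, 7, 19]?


[0:4]: 34
[1:5]: 23
[2:6]: 35
[3:7]: 44
[4:8]: 49
[5:9]: 48
[6:10]: 36
[7:11]: 30
[8:12]: 39

Max: 49 at [4:8]


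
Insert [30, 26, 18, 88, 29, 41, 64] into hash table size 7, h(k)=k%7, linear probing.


Insert 30: h=2 -> slot 2
Insert 26: h=5 -> slot 5
Insert 18: h=4 -> slot 4
Insert 88: h=4, 2 probes -> slot 6
Insert 29: h=1 -> slot 1
Insert 41: h=6, 1 probes -> slot 0
Insert 64: h=1, 2 probes -> slot 3

Table: [41, 29, 30, 64, 18, 26, 88]


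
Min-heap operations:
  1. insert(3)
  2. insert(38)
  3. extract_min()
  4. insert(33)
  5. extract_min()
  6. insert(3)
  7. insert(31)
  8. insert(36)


insert(3) -> [3]
insert(38) -> [3, 38]
extract_min()->3, [38]
insert(33) -> [33, 38]
extract_min()->33, [38]
insert(3) -> [3, 38]
insert(31) -> [3, 38, 31]
insert(36) -> [3, 36, 31, 38]

Final heap: [3, 36, 31, 38]


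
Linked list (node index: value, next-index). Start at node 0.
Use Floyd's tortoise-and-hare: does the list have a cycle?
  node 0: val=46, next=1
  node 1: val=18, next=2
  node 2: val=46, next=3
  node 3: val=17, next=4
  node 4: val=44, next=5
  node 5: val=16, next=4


Floyd's tortoise (slow, +1) and hare (fast, +2):
  init: slow=0, fast=0
  step 1: slow=1, fast=2
  step 2: slow=2, fast=4
  step 3: slow=3, fast=4
  step 4: slow=4, fast=4
  slow == fast at node 4: cycle detected

Cycle: yes


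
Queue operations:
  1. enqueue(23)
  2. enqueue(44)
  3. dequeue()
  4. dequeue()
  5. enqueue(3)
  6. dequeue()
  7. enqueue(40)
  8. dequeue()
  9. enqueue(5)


enqueue(23) -> [23]
enqueue(44) -> [23, 44]
dequeue()->23, [44]
dequeue()->44, []
enqueue(3) -> [3]
dequeue()->3, []
enqueue(40) -> [40]
dequeue()->40, []
enqueue(5) -> [5]

Final queue: [5]


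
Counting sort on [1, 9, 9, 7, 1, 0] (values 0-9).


Input: [1, 9, 9, 7, 1, 0]
Counts: [1, 2, 0, 0, 0, 0, 0, 1, 0, 2]

Sorted: [0, 1, 1, 7, 9, 9]


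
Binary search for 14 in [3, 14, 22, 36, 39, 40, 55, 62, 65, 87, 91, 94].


Step 1: lo=0, hi=11, mid=5, val=40
Step 2: lo=0, hi=4, mid=2, val=22
Step 3: lo=0, hi=1, mid=0, val=3
Step 4: lo=1, hi=1, mid=1, val=14

Found at index 1


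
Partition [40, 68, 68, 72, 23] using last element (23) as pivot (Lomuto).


Pivot: 23
Place pivot at 0: [23, 68, 68, 72, 40]

Partitioned: [23, 68, 68, 72, 40]


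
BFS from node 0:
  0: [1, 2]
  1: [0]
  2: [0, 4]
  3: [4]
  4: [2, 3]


Visit 0, enqueue [1, 2]
Visit 1, enqueue []
Visit 2, enqueue [4]
Visit 4, enqueue [3]
Visit 3, enqueue []

BFS order: [0, 1, 2, 4, 3]


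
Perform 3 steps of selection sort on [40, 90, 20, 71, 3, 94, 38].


Initial: [40, 90, 20, 71, 3, 94, 38]
Step 1: min=3 at 4
  Swap: [3, 90, 20, 71, 40, 94, 38]
Step 2: min=20 at 2
  Swap: [3, 20, 90, 71, 40, 94, 38]
Step 3: min=38 at 6
  Swap: [3, 20, 38, 71, 40, 94, 90]

After 3 steps: [3, 20, 38, 71, 40, 94, 90]


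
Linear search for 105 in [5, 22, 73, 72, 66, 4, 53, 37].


i=0: 5!=105
i=1: 22!=105
i=2: 73!=105
i=3: 72!=105
i=4: 66!=105
i=5: 4!=105
i=6: 53!=105
i=7: 37!=105

Not found, 8 comps


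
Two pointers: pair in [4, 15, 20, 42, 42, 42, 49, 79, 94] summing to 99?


lo=0(4)+hi=8(94)=98
lo=1(15)+hi=8(94)=109
lo=1(15)+hi=7(79)=94
lo=2(20)+hi=7(79)=99

Yes: 20+79=99


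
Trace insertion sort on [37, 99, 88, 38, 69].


Initial: [37, 99, 88, 38, 69]
Insert 99: [37, 99, 88, 38, 69]
Insert 88: [37, 88, 99, 38, 69]
Insert 38: [37, 38, 88, 99, 69]
Insert 69: [37, 38, 69, 88, 99]

Sorted: [37, 38, 69, 88, 99]
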